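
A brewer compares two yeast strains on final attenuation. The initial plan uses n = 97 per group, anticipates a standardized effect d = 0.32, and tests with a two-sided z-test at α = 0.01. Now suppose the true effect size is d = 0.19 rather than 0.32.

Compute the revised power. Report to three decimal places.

Power ≈ 0.105

With d = 0.19: δ = d·√(n/2) = 0.19 × √(97/2) = 1.3232. Critical value z_{0.005} = 2.576.
Revised power = Φ(δ − 2.576) + Φ(−δ − 2.576) = Φ(-1.253) + Φ(-3.899) = 0.1052 + 0.0000 = 0.1052.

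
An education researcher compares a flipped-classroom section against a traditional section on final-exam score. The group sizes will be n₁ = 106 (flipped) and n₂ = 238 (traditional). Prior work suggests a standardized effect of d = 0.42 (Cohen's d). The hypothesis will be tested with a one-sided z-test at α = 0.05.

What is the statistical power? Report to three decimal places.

Power ≈ 0.975

Noncentrality parameter: δ = d / √(1/n₁ + 1/n₂) = 0.42 / √(1/106 + 1/238) = 3.5968
Critical value for a one-sided test at α = 0.05: z_α = 1.645.
Power = Φ(δ − 1.645) = Φ(1.952) = 0.9745.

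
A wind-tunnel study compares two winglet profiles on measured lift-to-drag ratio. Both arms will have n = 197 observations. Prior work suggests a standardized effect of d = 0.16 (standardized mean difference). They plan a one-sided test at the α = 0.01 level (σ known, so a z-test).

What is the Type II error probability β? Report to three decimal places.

β ≈ 0.770

Noncentrality parameter: δ = d·√(n/2) = 0.16 × √(197/2) = 1.5880
One-sided α = 0.01 → critical value z_{0.01} = 2.326.
Power = Φ(δ − 2.326) = Φ(-0.738) = 0.2301.
Type II error: β = 1 − power = 1 − 0.2301 = 0.7699.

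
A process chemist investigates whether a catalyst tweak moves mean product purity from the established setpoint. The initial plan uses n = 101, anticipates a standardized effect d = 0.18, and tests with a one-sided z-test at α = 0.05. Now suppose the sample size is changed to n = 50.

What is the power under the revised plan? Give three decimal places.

With n = 50: δ = d·√n = 0.18 × √50 = 1.2728. Critical value z_{0.05} = 1.645.
Revised power = Φ(δ − 1.645) = Φ(-0.372) = 0.3549.

Power ≈ 0.355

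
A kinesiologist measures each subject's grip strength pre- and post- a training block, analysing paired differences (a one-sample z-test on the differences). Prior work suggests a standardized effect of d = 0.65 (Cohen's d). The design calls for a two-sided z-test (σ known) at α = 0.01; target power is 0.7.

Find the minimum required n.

n = 23

Set Φ(δ − 2.576) = 0.7; then δ − 2.576 = Φ⁻¹(0.7) = 0.524, giving δ = 3.100.
(Ignoring the negligible lower-tail rejection probability gives the usual closed-form inversion.)
δ = d·√n ⇒ n = (δ/d)² = (3.100 / 0.65)² = 22.75.
Rounding up, n = 23.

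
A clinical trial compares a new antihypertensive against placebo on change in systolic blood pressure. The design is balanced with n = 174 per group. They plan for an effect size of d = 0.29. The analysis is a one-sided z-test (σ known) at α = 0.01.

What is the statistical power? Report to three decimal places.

Power ≈ 0.648

Noncentrality parameter: δ = d·√(n/2) = 0.29 × √(174/2) = 2.7049
One-sided α = 0.01 → critical value z_{0.01} = 2.326.
Power = P(Z > 2.326 − δ) = Φ(0.379) = 0.6475.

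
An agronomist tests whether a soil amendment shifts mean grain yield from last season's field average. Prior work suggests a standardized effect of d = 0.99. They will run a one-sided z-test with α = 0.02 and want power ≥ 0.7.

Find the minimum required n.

For power 0.7 need Φ(δ − z_{0.02}) = 0.7, so δ = z_{0.02} + z_{0.30} = 2.054 + 0.524 = 2.578.
δ = d·√n ⇒ n = (δ/d)² = (2.578 / 0.99)² = 6.78.
Round up to the next whole unit.

n = 7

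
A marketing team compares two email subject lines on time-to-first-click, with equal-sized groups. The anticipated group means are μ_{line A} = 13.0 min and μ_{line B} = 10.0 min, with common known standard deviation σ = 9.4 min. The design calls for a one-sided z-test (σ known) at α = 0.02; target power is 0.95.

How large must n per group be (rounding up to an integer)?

Standardized effect: d = |μ_{line A} − μ_{line B}| / σ = |13.0 − 10.0| / 9.4 = 0.3191
For power 0.95 need Φ(δ − z_{0.02}) = 0.95, so δ = z_{0.02} + z_{0.05} = 2.054 + 1.645 = 3.699.
δ = d·√(n/2) ⇒ n = 2(δ/d)² = 2 × (3.699 / 0.3191)² = 268.61.
Rounding up, n = 269 per group.

n = 269 per group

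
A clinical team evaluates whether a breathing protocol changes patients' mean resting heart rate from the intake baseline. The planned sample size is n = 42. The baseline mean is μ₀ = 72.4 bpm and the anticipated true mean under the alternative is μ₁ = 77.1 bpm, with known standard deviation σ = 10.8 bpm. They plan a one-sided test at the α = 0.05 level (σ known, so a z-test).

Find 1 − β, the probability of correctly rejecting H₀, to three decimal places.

Standardized effect: d = |μ₁ − μ₀| / σ = |77.1 − 72.4| / 10.8 = 0.4352
Noncentrality parameter: δ = d·√n = 0.4352 × √42 = 2.8203
One-sided α = 0.05 → critical value z_{0.05} = 1.645.
Power = Φ(δ − 1.645) = Φ(1.175) = 0.8801.

Power ≈ 0.880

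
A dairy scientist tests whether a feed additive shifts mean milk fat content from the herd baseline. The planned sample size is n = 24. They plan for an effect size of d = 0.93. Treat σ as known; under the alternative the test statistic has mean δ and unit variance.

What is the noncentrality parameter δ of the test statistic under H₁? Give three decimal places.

δ ≈ 4.556

δ = d·√n = 0.93 × √24 = 4.5561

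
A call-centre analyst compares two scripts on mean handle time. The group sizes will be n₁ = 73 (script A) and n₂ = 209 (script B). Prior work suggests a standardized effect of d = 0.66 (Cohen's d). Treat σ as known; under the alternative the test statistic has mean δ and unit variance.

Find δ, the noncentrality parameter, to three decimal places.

δ ≈ 4.855

The noncentrality parameter scales effect size by the design's sample-size factor: δ = d / √(1/n₁ + 1/n₂) = 0.66 / √(1/73 + 1/209) = 4.8546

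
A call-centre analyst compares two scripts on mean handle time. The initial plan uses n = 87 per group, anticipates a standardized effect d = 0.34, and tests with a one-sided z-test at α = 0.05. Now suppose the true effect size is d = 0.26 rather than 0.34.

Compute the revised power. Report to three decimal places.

With d = 0.26: δ = d·√(n/2) = 0.26 × √(87/2) = 1.7148. Critical value z_{0.05} = 1.645.
Revised power = P(Z > 1.645 − δ) = Φ(0.070) = 0.5279.

Power ≈ 0.528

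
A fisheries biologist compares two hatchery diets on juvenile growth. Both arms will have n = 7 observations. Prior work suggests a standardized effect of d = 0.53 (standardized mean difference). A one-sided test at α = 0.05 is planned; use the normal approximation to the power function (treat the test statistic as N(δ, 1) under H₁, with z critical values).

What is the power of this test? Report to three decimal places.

Noncentrality parameter: δ = d·√(n/2) = 0.53 × √(7/2) = 0.9915
Critical value for a one-sided test at α = 0.05: z_α = 1.645.
Power = Φ(δ − 1.645) = Φ(-0.653) = 0.2568.

Power ≈ 0.257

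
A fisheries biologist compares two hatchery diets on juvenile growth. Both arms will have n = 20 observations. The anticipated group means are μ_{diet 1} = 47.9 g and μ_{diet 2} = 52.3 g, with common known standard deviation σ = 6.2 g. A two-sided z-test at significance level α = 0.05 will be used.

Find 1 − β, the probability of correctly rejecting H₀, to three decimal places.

Power ≈ 0.612

Standardized effect: d = |μ_{diet 1} − μ_{diet 2}| / σ = |47.9 − 52.3| / 6.2 = 0.7097
Noncentrality parameter: δ = d·√(n/2) = 0.7097 × √(20/2) = 2.2442
Two-sided α = 0.05 → critical value z_{0.025} = 1.960.
Power = Φ(δ − 1.960) + Φ(−δ − 1.960) = Φ(0.284) + Φ(-4.204) = 0.6119 + 0.0000 = 0.6119.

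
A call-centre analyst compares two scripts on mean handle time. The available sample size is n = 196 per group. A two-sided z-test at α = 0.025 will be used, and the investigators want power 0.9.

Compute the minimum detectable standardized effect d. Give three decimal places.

Required noncentrality: δ = z_{0.0125} + z_{0.10} = 2.241 + 1.282 = 3.523.
(The second rejection-region term Φ(−δ − z_{α/2}) is negligible and dropped.)
δ = d·√(n/2) ⇒ d = δ/√(n/2) = 3.523/√(196/2) = 0.3559.

d ≈ 0.356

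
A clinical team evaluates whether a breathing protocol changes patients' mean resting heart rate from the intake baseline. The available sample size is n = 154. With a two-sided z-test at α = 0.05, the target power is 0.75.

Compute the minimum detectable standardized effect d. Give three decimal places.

d ≈ 0.212

Need Φ(δ − 1.960) = 0.75, so δ = 1.960 + 0.674 = 2.634.
(The second rejection-region term Φ(−δ − z_{α/2}) is negligible and dropped.)
δ = d·√n ⇒ d = δ/√n = 2.634/√154 = 0.2123.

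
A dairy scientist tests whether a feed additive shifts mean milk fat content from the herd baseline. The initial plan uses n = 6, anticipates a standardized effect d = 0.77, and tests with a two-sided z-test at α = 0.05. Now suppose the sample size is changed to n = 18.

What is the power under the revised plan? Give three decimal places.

Power ≈ 0.904

With n = 18: δ = d·√n = 0.77 × √18 = 3.2668. Critical value z_{0.025} = 1.960.
Revised power = Φ(δ − 1.960) + Φ(−δ − 1.960) = Φ(1.307) + Φ(-5.227) = 0.9044 + 0.0000 = 0.9044.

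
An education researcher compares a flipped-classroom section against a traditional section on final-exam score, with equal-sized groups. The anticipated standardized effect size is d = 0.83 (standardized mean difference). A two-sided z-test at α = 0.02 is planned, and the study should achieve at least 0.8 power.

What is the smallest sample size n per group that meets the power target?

For power 0.8 need Φ(δ − z_{0.01}) = 0.8, so δ = z_{0.01} + z_{0.20} = 2.326 + 0.842 = 3.168.
(For δ > 0 the lower-tail rejection region contributes negligibly to power, so the one-term inversion is standard.)
δ = d·√(n/2) ⇒ n = 2(δ/d)² = 2 × (3.168 / 0.83)² = 29.14.
Rounding up, n = 30 per group.

n = 30 per group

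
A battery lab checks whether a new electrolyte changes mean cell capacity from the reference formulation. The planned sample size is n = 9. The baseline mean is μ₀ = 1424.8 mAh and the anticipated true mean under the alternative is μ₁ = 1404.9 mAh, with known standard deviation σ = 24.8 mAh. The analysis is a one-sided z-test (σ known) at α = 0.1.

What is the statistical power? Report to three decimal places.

Standardized effect: d = |μ₁ − μ₀| / σ = |1404.9 − 1424.8| / 24.8 = 0.8024
Noncentrality parameter: δ = d·√n = 0.8024 × √9 = 2.4073
Critical value for a one-sided test at α = 0.1: z_α = 1.282.
Power = P(Z > 1.282 − δ) = Φ(1.126) = 0.8699.

Power ≈ 0.870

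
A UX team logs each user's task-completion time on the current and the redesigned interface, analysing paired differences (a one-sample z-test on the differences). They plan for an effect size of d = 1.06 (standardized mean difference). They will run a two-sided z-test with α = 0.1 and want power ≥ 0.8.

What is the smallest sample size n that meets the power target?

Set Φ(δ − 1.645) = 0.8; then δ − 1.645 = Φ⁻¹(0.8) = 0.842, giving δ = 2.486.
(Ignoring the negligible lower-tail rejection probability gives the usual closed-form inversion.)
δ = d·√n ⇒ n = (δ/d)² = (2.486 / 1.06)² = 5.50.
Round up to the next whole unit.

n = 6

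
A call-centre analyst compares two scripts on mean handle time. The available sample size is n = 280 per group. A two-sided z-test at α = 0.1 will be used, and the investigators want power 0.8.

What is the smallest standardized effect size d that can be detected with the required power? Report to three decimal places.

d ≈ 0.210

Required noncentrality: δ = z_{0.05} + z_{0.20} = 1.645 + 0.842 = 2.486.
(Lower-tail contribution to power is negligible for δ > 0.)
δ = d·√(n/2) ⇒ d = δ/√(n/2) = 2.486/√(280/2) = 0.2101.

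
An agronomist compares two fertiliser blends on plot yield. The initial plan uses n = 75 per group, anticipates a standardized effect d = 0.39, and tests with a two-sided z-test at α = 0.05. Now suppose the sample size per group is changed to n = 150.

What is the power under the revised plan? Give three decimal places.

Power ≈ 0.922

With n = 150 per group: δ = d·√(n/2) = 0.39 × √(150/2) = 3.3775. Critical value z_{0.025} = 1.960.
Revised power = Φ(δ − 1.960) + Φ(−δ − 1.960) = Φ(1.418) + Φ(-5.337) = 0.9218 + 0.0000 = 0.9218.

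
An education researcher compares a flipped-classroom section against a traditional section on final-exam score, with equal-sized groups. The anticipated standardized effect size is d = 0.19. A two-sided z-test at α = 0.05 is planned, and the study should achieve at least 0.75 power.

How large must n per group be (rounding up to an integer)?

n = 385 per group

Set Φ(δ − 1.960) = 0.75; then δ − 1.960 = Φ⁻¹(0.75) = 0.674, giving δ = 2.634.
(For δ > 0 the lower-tail rejection region contributes negligibly to power, so the one-term inversion is standard.)
δ = d·√(n/2) ⇒ n = 2(δ/d)² = 2 × (2.634 / 0.19)² = 384.51.
Rounding up, n = 385 per group.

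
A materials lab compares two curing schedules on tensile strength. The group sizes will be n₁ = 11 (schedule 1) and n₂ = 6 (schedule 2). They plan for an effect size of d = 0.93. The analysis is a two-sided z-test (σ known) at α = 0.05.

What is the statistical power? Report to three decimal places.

Power ≈ 0.449

Noncentrality parameter: λ = d / √(1/n₁ + 1/n₂) = 0.93 / √(1/11 + 1/6) = 1.8324
Critical value for a two-sided test at α = 0.05: z_{α/2} = 1.960.
Power = Φ(λ − 1.960) + Φ(−λ − 1.960) = Φ(-0.128) + Φ(-3.792) = 0.4493 + 0.0001 = 0.4493.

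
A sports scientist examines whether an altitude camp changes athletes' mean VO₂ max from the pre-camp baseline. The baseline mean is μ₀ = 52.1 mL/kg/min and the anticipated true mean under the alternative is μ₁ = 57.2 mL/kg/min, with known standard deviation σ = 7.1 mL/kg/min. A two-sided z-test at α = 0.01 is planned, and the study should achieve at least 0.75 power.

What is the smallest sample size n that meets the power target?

n = 21

Standardized effect: d = |μ₁ − μ₀| / σ = |57.2 − 52.1| / 7.1 = 0.7183
For power 0.75 need Φ(δ − z_{0.005}) = 0.75, so δ = z_{0.005} + z_{0.25} = 2.576 + 0.674 = 3.250.
(Ignoring the negligible lower-tail rejection probability gives the usual closed-form inversion.)
δ = d·√n ⇒ n = (δ/d)² = (3.250 / 0.7183)² = 20.48.
Round up to the next whole unit.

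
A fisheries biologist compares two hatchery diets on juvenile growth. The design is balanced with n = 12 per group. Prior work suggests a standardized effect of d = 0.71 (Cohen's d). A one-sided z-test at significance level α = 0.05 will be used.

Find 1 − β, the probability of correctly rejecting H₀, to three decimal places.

Noncentrality parameter: δ = d·√(n/2) = 0.71 × √(12/2) = 1.7391
Critical value for a one-sided test at α = 0.05: z_α = 1.645.
Power = P(Z > 1.645 − δ) = Φ(0.094) = 0.5376.

Power ≈ 0.538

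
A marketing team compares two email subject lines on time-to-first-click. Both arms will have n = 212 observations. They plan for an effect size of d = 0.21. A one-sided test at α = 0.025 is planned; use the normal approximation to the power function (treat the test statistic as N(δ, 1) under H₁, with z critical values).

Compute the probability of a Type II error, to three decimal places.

Noncentrality parameter: δ = d·√(n/2) = 0.21 × √(212/2) = 2.1621
Critical value for a one-sided test at α = 0.025: z_α = 1.960.
Power = P(Z > 1.960 − δ) = Φ(0.202) = 0.5801.
Type II error: β = 1 − power = 1 − 0.5801 = 0.4199.

β ≈ 0.420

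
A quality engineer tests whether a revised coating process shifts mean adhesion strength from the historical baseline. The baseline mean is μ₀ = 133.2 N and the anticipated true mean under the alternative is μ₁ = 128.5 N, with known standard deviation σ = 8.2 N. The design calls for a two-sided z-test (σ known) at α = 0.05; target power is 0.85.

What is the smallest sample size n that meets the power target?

n = 28

Standardized effect: d = |μ₁ − μ₀| / σ = |128.5 − 133.2| / 8.2 = 0.5732
For power 0.85 need Φ(δ − z_{0.025}) = 0.85, so δ = z_{0.025} + z_{0.15} = 1.960 + 1.036 = 2.996.
(The Φ(−δ − z_{α/2}) term is vanishingly small for δ > 0 and is dropped in the standard sample-size formula.)
δ = d·√n ⇒ n = (δ/d)² = (2.996 / 0.5732)² = 27.33.
Round up to the next whole unit.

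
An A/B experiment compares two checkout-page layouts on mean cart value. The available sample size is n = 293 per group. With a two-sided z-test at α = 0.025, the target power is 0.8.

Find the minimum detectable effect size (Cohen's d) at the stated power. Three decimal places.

d ≈ 0.255

Required noncentrality: δ = z_{0.0125} + z_{0.20} = 2.241 + 0.842 = 3.083.
(Lower-tail contribution to power is negligible for δ > 0.)
δ = d·√(n/2) ⇒ d = δ/√(n/2) = 3.083/√(293/2) = 0.2547.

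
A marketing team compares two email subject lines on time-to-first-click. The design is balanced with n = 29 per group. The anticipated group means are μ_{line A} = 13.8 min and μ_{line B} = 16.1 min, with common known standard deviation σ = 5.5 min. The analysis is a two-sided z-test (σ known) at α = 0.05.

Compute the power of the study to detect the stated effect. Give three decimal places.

Power ≈ 0.357

Standardized effect: d = |μ_{line A} − μ_{line B}| / σ = |13.8 − 16.1| / 5.5 = 0.4182
Noncentrality parameter: δ = d·√(n/2) = 0.4182 × √(29/2) = 1.5924
Critical value for a two-sided test at α = 0.05: z_{α/2} = 1.960.
Power = Φ(δ − 1.960) + Φ(−δ − 1.960) = Φ(-0.368) + Φ(-3.552) = 0.3566 + 0.0002 = 0.3568.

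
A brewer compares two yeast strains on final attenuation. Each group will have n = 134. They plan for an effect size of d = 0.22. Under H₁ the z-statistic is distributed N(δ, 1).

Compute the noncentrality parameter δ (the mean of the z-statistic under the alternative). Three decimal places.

The noncentrality parameter scales effect size by the design's sample-size factor: δ = d·√(n/2) = 0.22 × √(134/2) = 1.8008

δ ≈ 1.801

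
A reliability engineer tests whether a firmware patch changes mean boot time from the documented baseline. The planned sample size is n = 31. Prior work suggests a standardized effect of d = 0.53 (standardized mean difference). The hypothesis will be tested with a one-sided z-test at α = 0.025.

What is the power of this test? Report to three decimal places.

Power ≈ 0.839

Noncentrality parameter: δ = d·√n = 0.53 × √31 = 2.9509
Critical value for a one-sided test at α = 0.025: z_α = 1.960.
Power = P(Z > 1.960 − δ) = Φ(0.991) = 0.8391.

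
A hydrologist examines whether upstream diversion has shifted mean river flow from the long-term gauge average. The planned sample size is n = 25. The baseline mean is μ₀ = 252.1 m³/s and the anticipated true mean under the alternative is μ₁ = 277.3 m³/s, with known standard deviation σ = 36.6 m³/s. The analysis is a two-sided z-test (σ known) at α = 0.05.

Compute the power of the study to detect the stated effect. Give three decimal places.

Power ≈ 0.931

Standardized effect: d = |μ₁ − μ₀| / σ = |277.3 − 252.1| / 36.6 = 0.6885
Noncentrality parameter: δ = d·√n = 0.6885 × √25 = 3.4426
Two-sided α = 0.05 → critical value z_{0.025} = 1.960.
Power = Φ(δ − 1.960) + Φ(−δ − 1.960) = Φ(1.483) + Φ(-5.403) = 0.9309 + 0.0000 = 0.9309.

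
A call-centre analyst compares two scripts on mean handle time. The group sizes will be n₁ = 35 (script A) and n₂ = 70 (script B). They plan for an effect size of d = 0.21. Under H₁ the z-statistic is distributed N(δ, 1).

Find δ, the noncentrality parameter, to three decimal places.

δ ≈ 1.014

The noncentrality parameter scales effect size by the design's sample-size factor: δ = d / √(1/n₁ + 1/n₂) = 0.21 / √(1/35 + 1/70) = 1.0144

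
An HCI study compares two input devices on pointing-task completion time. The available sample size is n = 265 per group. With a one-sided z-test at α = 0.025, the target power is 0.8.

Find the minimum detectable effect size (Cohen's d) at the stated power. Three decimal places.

d ≈ 0.243

Need Φ(δ − 1.960) = 0.8, so δ = 1.960 + 0.842 = 2.802.
δ = d·√(n/2) ⇒ d = δ/√(n/2) = 2.802/√(265/2) = 0.2434.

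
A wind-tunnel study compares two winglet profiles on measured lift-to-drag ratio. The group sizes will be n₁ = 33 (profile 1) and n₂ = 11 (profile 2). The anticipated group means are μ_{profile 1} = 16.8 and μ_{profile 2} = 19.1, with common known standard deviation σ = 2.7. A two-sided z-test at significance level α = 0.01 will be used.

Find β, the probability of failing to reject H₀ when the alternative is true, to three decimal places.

β ≈ 0.551

Standardized effect: d = |μ_{profile 1} − μ_{profile 2}| / σ = |16.8 − 19.1| / 2.7 = 0.8519
Noncentrality parameter: δ = d / √(1/n₁ + 1/n₂) = 0.8519 / √(1/33 + 1/11) = 2.4468
Two-sided α = 0.01 → critical value z_{0.005} = 2.576.
Power = Φ(δ − 2.576) + Φ(−δ − 2.576) = Φ(-0.129) + Φ(-5.023) = 0.4487 + 0.0000 = 0.4487.
Type II error: β = 1 − power = 1 − 0.4487 = 0.5513.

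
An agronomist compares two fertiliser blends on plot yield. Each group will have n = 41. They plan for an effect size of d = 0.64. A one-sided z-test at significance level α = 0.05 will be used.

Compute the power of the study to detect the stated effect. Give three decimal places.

Noncentrality parameter: δ = d·√(n/2) = 0.64 × √(41/2) = 2.8977
One-sided α = 0.05 → critical value z_{0.05} = 1.645.
Power = Φ(δ − 1.645) = Φ(1.253) = 0.8949.

Power ≈ 0.895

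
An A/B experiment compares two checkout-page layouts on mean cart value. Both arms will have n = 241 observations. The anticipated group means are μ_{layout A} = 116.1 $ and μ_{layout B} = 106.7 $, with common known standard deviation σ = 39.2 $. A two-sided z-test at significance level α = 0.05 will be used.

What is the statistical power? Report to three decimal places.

Power ≈ 0.749

Standardized effect: d = |μ_{layout A} − μ_{layout B}| / σ = |116.1 − 106.7| / 39.2 = 0.2398
Noncentrality parameter: δ = d·√(n/2) = 0.2398 × √(241/2) = 2.6323
Two-sided α = 0.05 → critical value z_{0.025} = 1.960.
Power = Φ(δ − 1.960) + Φ(−δ − 1.960) = Φ(0.672) + Φ(-4.592) = 0.7493 + 0.0000 = 0.7493.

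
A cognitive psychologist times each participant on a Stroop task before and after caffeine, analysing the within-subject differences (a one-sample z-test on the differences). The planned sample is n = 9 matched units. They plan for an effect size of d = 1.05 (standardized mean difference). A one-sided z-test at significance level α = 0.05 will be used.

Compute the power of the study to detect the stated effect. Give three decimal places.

Power ≈ 0.934

Noncentrality parameter: δ = d·√n = 1.05 × √9 = 3.1500
Critical value for a one-sided test at α = 0.05: z_α = 1.645.
Power = P(Z > 1.645 − δ) = Φ(1.505) = 0.9339.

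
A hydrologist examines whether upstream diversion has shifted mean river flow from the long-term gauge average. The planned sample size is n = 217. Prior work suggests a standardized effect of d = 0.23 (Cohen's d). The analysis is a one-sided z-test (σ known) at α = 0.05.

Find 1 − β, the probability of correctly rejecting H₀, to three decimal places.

Power ≈ 0.959

Noncentrality parameter: δ = d·√n = 0.23 × √217 = 3.3881
One-sided α = 0.05 → critical value z_{0.05} = 1.645.
Power = P(Z > 1.645 − δ) = Φ(1.743) = 0.9594.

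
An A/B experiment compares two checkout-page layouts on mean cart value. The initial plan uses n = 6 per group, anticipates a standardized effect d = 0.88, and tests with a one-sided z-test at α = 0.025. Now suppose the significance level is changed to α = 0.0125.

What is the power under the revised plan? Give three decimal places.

Power ≈ 0.237

δ = d·√(n/2) = 0.88 × √(6/2) = 1.5242 (unchanged). New critical value: z_{0.0125} = 2.241.
Revised power = Φ(δ − 2.241) = Φ(-0.717) = 0.2366.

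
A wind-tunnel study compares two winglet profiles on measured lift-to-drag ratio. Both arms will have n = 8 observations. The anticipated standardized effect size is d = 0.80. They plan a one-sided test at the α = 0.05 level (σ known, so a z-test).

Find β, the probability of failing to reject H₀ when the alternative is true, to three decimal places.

β ≈ 0.518

Noncentrality parameter: δ = d·√(n/2) = 0.80 × √(8/2) = 1.6000
Critical value for a one-sided test at α = 0.05: z_α = 1.645.
Power = Φ(δ − 1.645) = Φ(-0.045) = 0.4821.
Type II error: β = 1 − power = 1 − 0.4821 = 0.5179.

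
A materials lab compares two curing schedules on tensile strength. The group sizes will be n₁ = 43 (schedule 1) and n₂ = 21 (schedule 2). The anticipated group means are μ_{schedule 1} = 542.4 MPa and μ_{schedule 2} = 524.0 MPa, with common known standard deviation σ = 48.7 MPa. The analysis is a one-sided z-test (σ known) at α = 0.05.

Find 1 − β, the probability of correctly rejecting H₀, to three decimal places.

Standardized effect: d = |μ_{schedule 1} − μ_{schedule 2}| / σ = |542.4 − 524.0| / 48.7 = 0.3778
Noncentrality parameter: δ = d / √(1/n₁ + 1/n₂) = 0.3778 / √(1/43 + 1/21) = 1.4192
Critical value for a one-sided test at α = 0.05: z_α = 1.645.
Power = Φ(δ − 1.645) = Φ(-0.226) = 0.4107.

Power ≈ 0.411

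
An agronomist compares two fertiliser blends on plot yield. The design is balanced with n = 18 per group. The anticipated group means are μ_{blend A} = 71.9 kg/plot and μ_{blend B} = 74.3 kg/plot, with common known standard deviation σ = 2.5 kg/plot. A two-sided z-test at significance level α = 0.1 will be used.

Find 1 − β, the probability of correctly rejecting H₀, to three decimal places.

Standardized effect: d = |μ_{blend A} − μ_{blend B}| / σ = |71.9 − 74.3| / 2.5 = 0.9600
Noncentrality parameter: δ = d·√(n/2) = 0.9600 × √(18/2) = 2.8800
Two-sided α = 0.1 → critical value z_{0.05} = 1.645.
Power = Φ(δ − 1.645) + Φ(−δ − 1.645) = Φ(1.235) + Φ(-4.525) = 0.8916 + 0.0000 = 0.8916.

Power ≈ 0.892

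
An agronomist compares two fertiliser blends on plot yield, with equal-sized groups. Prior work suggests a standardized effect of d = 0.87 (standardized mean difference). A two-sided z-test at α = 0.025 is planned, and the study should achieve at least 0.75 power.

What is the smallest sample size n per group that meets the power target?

Set Φ(δ − 2.241) = 0.75; then δ − 2.241 = Φ⁻¹(0.75) = 0.674, giving δ = 2.916.
(For δ > 0 the lower-tail rejection region contributes negligibly to power, so the one-term inversion is standard.)
δ = d·√(n/2) ⇒ n = 2(δ/d)² = 2 × (2.916 / 0.87)² = 22.47.
Rounding up, n = 23 per group.

n = 23 per group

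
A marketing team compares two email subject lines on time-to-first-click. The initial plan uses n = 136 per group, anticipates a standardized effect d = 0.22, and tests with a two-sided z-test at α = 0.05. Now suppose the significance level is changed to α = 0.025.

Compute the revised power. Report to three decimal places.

Power ≈ 0.335

δ = d·√(n/2) = 0.22 × √(136/2) = 1.8142 (unchanged). New critical value: z_{0.0125} = 2.241.
Revised power = Φ(δ − 2.241) + Φ(−δ − 2.241) = Φ(-0.427) + Φ(-4.056) = 0.3346 + 0.0000 = 0.3346.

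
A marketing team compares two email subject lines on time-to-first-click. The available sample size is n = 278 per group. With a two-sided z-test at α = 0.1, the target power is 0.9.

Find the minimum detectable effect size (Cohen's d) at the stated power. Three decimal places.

d ≈ 0.248

Required noncentrality: δ = z_{0.05} + z_{0.10} = 1.645 + 1.282 = 2.926.
(Lower-tail contribution to power is negligible for δ > 0.)
δ = d·√(n/2) ⇒ d = δ/√(n/2) = 2.926/√(278/2) = 0.2482.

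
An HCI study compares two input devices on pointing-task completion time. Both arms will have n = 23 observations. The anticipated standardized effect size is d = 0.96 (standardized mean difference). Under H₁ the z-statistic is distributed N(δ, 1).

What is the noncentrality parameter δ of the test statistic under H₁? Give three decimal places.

δ ≈ 3.256

The noncentrality parameter scales effect size by the design's sample-size factor: δ = d·√(n/2) = 0.96 × √(23/2) = 3.2555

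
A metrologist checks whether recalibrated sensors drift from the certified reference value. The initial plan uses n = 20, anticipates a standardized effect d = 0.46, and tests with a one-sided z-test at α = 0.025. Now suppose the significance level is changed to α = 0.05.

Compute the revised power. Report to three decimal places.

δ = d·√n = 0.46 × √20 = 2.0572 (unchanged). New critical value: z_{0.05} = 1.645.
Revised power = Φ(δ − 1.645) = Φ(0.412) = 0.6600.

Power ≈ 0.660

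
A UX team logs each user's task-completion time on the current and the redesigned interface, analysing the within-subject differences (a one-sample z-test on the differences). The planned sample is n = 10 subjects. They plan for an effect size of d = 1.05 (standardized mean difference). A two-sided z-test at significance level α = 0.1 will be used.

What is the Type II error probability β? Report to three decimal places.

Noncentrality parameter: δ = d·√n = 1.05 × √10 = 3.3204
Critical value for a two-sided test at α = 0.1: z_{α/2} = 1.645.
Power = Φ(δ − 1.645) + Φ(−δ − 1.645) = Φ(1.676) + Φ(-4.965) = 0.9531 + 0.0000 = 0.9531.
Type II error: β = 1 − power = 1 − 0.9531 = 0.0469.

β ≈ 0.047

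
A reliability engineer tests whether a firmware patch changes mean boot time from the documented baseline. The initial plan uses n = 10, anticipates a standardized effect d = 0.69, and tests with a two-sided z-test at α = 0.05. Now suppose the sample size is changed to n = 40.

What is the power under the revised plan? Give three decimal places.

With n = 40: δ = d·√n = 0.69 × √40 = 4.3639. Critical value z_{0.025} = 1.960.
Revised power = Φ(δ − 1.960) + Φ(−δ − 1.960) = Φ(2.404) + Φ(-6.324) = 0.9919 + 0.0000 = 0.9919.

Power ≈ 0.992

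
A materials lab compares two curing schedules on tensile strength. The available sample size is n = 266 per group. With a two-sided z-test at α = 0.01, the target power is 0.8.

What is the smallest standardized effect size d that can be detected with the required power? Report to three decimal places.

Need Φ(δ − 2.576) = 0.8, so δ = 2.576 + 0.842 = 3.417.
(The second rejection-region term Φ(−δ − z_{α/2}) is negligible and dropped.)
δ = d·√(n/2) ⇒ d = δ/√(n/2) = 3.417/√(266/2) = 0.2963.

d ≈ 0.296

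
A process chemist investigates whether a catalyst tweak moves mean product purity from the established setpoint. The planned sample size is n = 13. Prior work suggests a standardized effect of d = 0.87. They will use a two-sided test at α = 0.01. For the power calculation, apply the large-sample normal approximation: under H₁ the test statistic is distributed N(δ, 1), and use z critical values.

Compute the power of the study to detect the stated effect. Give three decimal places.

Power ≈ 0.713

Noncentrality parameter: δ = d·√n = 0.87 × √13 = 3.1368
Critical value for a two-sided test at α = 0.01: z_{α/2} = 2.576.
Power = Φ(δ − 2.576) + Φ(−δ − 2.576) = Φ(0.561) + Φ(-5.713) = 0.7126 + 0.0000 = 0.7126.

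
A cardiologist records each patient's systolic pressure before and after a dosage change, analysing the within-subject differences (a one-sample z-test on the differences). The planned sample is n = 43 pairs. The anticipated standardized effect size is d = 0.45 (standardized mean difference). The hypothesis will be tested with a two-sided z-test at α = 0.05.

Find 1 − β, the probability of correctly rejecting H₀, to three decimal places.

Noncentrality parameter: δ = d·√n = 0.45 × √43 = 2.9508
Two-sided α = 0.05 → critical value z_{0.025} = 1.960.
Power = Φ(δ − 1.960) + Φ(−δ − 1.960) = Φ(0.991) + Φ(-4.911) = 0.8391 + 0.0000 = 0.8391.

Power ≈ 0.839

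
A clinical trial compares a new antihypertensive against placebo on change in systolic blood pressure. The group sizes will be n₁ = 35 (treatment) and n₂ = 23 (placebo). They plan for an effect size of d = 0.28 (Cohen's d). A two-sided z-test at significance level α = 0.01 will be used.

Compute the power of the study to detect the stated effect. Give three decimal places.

Power ≈ 0.063

Noncentrality parameter: λ = d / √(1/n₁ + 1/n₂) = 0.28 / √(1/35 + 1/23) = 1.0431
Two-sided α = 0.01 → critical value z_{0.005} = 2.576.
Power = Φ(λ − 2.576) + Φ(−λ − 2.576) = Φ(-1.533) + Φ(-3.619) = 0.0627 + 0.0001 = 0.0628.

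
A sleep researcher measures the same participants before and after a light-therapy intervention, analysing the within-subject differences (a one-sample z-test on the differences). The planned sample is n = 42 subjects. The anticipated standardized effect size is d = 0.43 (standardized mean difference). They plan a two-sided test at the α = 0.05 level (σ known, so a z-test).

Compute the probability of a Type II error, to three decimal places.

Noncentrality parameter: δ = d·√n = 0.43 × √42 = 2.7867
Two-sided α = 0.05 → critical value z_{0.025} = 1.960.
Power = Φ(δ − 1.960) + Φ(−δ − 1.960) = Φ(0.827) + Φ(-4.747) = 0.7958 + 0.0000 = 0.7958.
Type II error: β = 1 − power = 1 − 0.7958 = 0.2042.

β ≈ 0.204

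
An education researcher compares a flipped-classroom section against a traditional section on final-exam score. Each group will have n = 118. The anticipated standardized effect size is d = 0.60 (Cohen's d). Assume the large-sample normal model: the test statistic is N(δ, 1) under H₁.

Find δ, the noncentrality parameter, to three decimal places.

δ ≈ 4.609

The noncentrality parameter scales effect size by the design's sample-size factor: δ = d·√(n/2) = 0.60 × √(118/2) = 4.6087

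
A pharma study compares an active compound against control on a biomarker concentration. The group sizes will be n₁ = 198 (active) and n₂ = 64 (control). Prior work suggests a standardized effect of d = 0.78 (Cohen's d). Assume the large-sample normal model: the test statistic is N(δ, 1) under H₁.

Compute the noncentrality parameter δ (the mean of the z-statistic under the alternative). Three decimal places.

δ = d / √(1/n₁ + 1/n₂) = 0.78 / √(1/198 + 1/64) = 5.4246

δ ≈ 5.425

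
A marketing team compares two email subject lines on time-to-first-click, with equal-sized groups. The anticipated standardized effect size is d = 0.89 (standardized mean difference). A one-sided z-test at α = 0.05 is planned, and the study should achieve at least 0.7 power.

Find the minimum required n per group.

Set Φ(δ − 1.645) = 0.7; then δ − 1.645 = Φ⁻¹(0.7) = 0.524, giving δ = 2.169.
δ = d·√(n/2) ⇒ n = 2(δ/d)² = 2 × (2.169 / 0.89)² = 11.88.
Rounding up, n = 12 per group.

n = 12 per group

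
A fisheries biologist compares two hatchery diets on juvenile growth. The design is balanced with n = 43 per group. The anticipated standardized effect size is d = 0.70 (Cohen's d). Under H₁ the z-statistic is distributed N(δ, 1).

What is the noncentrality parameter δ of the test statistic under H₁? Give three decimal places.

δ ≈ 3.246

The noncentrality parameter scales effect size by the design's sample-size factor: δ = d·√(n/2) = 0.70 × √(43/2) = 3.2458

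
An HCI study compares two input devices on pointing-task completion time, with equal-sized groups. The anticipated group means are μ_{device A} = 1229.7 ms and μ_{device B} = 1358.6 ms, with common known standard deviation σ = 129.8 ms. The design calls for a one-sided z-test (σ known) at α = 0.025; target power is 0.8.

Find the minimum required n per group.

Standardized effect: d = |μ_{device A} − μ_{device B}| / σ = |1229.7 − 1358.6| / 129.8 = 0.9931
Set Φ(δ − 1.960) = 0.8; then δ − 1.960 = Φ⁻¹(0.8) = 0.842, giving δ = 2.802.
δ = d·√(n/2) ⇒ n = 2(δ/d)² = 2 × (2.802 / 0.9931)² = 15.92.
Round up to the next whole unit.

n = 16 per group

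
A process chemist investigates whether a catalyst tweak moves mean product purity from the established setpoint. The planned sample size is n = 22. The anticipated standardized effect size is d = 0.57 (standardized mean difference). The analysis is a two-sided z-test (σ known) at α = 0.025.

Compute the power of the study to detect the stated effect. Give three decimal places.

Noncentrality parameter: δ = d·√n = 0.57 × √22 = 2.6735
Critical value for a two-sided test at α = 0.025: z_{α/2} = 2.241.
Power = Φ(δ − 2.241) + Φ(−δ − 2.241) = Φ(0.432) + Φ(-4.915) = 0.6672 + 0.0000 = 0.6672.

Power ≈ 0.667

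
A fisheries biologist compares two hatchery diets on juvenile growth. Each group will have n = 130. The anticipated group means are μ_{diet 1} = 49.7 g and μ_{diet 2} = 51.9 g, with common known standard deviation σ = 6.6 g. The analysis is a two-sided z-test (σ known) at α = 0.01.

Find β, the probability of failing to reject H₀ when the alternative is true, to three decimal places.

Standardized effect: d = |μ_{diet 1} − μ_{diet 2}| / σ = |49.7 − 51.9| / 6.6 = 0.3333
Noncentrality parameter: λ = d·√(n/2) = 0.3333 × √(130/2) = 2.6874
Critical value for a two-sided test at α = 0.01: z_{α/2} = 2.576.
Power = Φ(λ − 2.576) + Φ(−λ − 2.576) = Φ(0.112) + Φ(-5.263) = 0.5444 + 0.0000 = 0.5444.
Type II error: β = 1 − power = 1 − 0.5444 = 0.4556.

β ≈ 0.456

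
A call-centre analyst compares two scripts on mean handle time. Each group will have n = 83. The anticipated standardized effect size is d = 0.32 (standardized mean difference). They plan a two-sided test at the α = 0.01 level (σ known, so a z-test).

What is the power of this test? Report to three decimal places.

Noncentrality parameter: δ = d·√(n/2) = 0.32 × √(83/2) = 2.0615
Two-sided α = 0.01 → critical value z_{0.005} = 2.576.
Power = Φ(δ − 2.576) + Φ(−δ − 2.576) = Φ(-0.514) + Φ(-4.637) = 0.3035 + 0.0000 = 0.3035.

Power ≈ 0.303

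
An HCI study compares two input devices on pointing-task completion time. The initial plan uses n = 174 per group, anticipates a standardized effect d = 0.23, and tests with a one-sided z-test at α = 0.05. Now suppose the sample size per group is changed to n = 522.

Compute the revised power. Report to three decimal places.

Power ≈ 0.981

With n = 522 per group: δ = d·√(n/2) = 0.23 × √(522/2) = 3.7158. Critical value z_{0.05} = 1.645.
Revised power = Φ(δ − 1.645) = Φ(2.071) = 0.9808.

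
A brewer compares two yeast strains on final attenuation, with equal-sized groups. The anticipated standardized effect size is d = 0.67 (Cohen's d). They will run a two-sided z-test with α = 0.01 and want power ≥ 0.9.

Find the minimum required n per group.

n = 67 per group

For power 0.9 need Φ(δ − z_{0.005}) = 0.9, so δ = z_{0.005} + z_{0.10} = 2.576 + 1.282 = 3.857.
(For δ > 0 the lower-tail rejection region contributes negligibly to power, so the one-term inversion is standard.)
δ = d·√(n/2) ⇒ n = 2(δ/d)² = 2 × (3.857 / 0.67)² = 66.29.
Round up to the next whole unit.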